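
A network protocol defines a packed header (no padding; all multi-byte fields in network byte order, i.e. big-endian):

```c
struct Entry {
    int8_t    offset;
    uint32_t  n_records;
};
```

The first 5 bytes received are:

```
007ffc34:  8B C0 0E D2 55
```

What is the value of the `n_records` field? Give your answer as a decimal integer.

3222196821

`n_records` follows `offset` (1 byte), so it starts at byte offset 1 and occupies 4 bytes.
Bytes at offsets 1..4: C0 0E D2 55.
Big-endian stores the most-significant byte at the lowest address.
The bytes are already most-significant first: 0xC00ED255.
0xC00ED255 = 3222196821.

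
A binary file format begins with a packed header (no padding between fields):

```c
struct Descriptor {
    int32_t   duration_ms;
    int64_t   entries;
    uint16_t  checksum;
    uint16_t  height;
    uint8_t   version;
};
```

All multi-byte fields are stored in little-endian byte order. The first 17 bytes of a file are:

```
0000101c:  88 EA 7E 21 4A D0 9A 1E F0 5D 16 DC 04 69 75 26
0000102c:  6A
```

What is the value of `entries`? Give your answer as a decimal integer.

`entries` follows `duration_ms` (4 bytes), so it starts at byte offset 4 and occupies 8 bytes.
Bytes at offsets 4..11: 4A D0 9A 1E F0 5D 16 DC.
Little-endian: lowest address holds the least-significant byte.
Reassemble most-significant byte first: DC 16 5D F0 1E 9A D0 4A → 0xDC165DF01E9AD04A.
Top bit is set, so as a signed 64-bit value this is 0xDC165DF01E9AD04A − 2^64 = -2587777649990774710.

-2587777649990774710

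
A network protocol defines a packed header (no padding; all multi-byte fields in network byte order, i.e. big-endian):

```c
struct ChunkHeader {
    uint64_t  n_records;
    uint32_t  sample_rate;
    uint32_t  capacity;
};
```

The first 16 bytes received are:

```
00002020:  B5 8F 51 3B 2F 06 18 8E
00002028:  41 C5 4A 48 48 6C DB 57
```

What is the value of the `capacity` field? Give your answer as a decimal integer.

`capacity` follows `n_records` (8 B), `sample_rate` (4 B), so it starts at offset 8 + 4 = 12 and occupies 4 bytes.
Bytes at offsets 12..15: 48 6C DB 57.
Big-endian stores the most-significant byte at the lowest address.
The bytes are already most-significant first: 0x486CDB57.
0x486CDB57 = 1215093591.

1215093591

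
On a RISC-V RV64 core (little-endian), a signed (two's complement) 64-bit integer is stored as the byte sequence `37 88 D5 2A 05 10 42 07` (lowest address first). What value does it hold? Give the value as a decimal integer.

522998121107916855

Little-endian: lowest address holds the least-significant byte.
Reassemble most-significant byte first: 07 42 10 05 2A D5 88 37 → 0x074210052AD58837.
0x074210052AD58837 = 522998121107916855.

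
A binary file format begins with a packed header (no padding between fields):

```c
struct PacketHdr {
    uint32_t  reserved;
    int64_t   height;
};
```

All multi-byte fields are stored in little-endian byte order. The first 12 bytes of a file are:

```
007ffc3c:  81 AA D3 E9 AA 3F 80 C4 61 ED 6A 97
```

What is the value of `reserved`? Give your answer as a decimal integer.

`reserved` is the first field, at byte offset 0, occupying 4 bytes.
Bytes at offsets 0..3: 81 AA D3 E9.
Little-endian: lowest address holds the least-significant byte.
Reassemble most-significant byte first: E9 D3 AA 81 → 0xE9D3AA81.
0xE9D3AA81 = 3922963073.

3922963073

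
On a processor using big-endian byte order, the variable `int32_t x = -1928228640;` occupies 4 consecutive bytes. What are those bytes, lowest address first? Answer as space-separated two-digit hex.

8D 11 90 E0

Two's complement of -1928228640 in 32 bits: 1928228640 = 0x72EE6F20; invert → 0x8D1190DF; add 1 → 0x8D1190E0.
Split into bytes (most-significant first): 8D 11 90 E0.
In big-endian order the high byte comes first in memory.
So the memory order matches the most-significant-first order: 8D 11 90 E0.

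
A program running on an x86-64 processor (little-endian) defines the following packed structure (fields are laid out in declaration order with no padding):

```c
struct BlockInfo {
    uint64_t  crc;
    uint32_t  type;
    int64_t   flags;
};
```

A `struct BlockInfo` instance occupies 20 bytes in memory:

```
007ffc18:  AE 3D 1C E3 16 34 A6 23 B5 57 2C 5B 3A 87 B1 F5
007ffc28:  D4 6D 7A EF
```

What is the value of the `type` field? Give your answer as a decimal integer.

1529632693

`type` follows `crc` (8 bytes), so it starts at byte offset 8 and occupies 4 bytes.
Bytes at offsets 8..11: B5 57 2C 5B.
In little-endian order the low byte comes first in memory.
Reassemble most-significant byte first: 5B 2C 57 B5 → 0x5B2C57B5.
0x5B2C57B5 = 1529632693.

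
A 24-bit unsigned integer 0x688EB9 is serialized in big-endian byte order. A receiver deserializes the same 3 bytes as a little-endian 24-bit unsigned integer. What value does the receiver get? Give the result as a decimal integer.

Stored big-endian, the bytes at ascending addresses are 68 8E B9.
Read back as little-endian, the first byte is least significant, giving 0xB98E68.
0xB98E68 = 12160616.

12160616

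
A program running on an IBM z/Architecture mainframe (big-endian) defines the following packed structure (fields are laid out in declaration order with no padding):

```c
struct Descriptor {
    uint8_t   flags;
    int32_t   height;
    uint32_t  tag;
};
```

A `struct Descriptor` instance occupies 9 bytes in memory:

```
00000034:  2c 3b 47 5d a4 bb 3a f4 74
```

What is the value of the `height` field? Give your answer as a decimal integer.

`height` follows `flags` (1 byte), so it starts at byte offset 1 and occupies 4 bytes.
Bytes at offsets 1..4: 3B 47 5D A4.
Big-endian stores the most-significant byte at the lowest address.
The bytes are already most-significant first: 0x3B475DA4.
0x3B475DA4 = 994532772.

994532772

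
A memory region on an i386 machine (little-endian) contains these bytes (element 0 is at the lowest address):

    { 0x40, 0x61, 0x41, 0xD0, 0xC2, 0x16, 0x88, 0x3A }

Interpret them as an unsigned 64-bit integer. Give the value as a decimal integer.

4217646077005881664

Little-endian stores the least-significant byte at the lowest address.
Reassemble most-significant byte first: 3A 88 16 C2 D0 41 61 40 → 0x3A8816C2D0416140.
0x3A8816C2D0416140 = 4217646077005881664.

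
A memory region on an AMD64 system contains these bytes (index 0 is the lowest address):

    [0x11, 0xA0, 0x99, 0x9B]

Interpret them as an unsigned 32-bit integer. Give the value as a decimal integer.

Little-endian: lowest address holds the least-significant byte.
Reassemble most-significant byte first: 9B 99 A0 11 → 0x9B99A011.
0x9B99A011 = 2610536465.

2610536465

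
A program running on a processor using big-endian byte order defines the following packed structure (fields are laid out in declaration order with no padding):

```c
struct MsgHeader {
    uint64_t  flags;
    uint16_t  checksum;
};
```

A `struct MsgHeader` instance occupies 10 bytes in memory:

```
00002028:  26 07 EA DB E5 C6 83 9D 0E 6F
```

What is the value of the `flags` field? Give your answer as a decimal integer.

`flags` is the first field, at byte offset 0, occupying 8 bytes.
Bytes at offsets 0..7: 26 07 EA DB E5 C6 83 9D.
Big-endian stores the most-significant byte at the lowest address.
The bytes are already most-significant first: 0x2607EADBE5C6839D.
0x2607EADBE5C6839D = 2740417128451965853.

2740417128451965853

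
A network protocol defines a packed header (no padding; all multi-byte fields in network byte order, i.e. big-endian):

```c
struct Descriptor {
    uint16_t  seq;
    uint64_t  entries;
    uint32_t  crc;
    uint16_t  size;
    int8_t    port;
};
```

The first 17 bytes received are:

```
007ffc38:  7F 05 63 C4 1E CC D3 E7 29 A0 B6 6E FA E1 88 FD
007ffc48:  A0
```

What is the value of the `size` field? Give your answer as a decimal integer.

35069

`size` follows `seq` (2 B), `entries` (8 B), `crc` (4 B), so it starts at offset 2 + 8 + 4 = 14 and occupies 2 bytes.
Bytes at offsets 14..15: 88 FD.
Big-endian: lowest address holds the most-significant byte.
The bytes are already most-significant first: 0x88FD.
0x88FD = 35069.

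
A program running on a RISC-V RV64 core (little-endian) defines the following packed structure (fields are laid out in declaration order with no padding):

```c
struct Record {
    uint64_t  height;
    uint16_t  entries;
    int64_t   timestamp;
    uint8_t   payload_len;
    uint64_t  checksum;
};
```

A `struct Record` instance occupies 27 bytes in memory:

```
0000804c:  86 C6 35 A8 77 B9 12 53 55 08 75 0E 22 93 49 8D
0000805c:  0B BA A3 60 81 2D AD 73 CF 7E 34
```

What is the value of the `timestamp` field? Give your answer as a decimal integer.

`timestamp` follows `height` (8 B), `entries` (2 B), so it starts at offset 8 + 2 = 10 and occupies 8 bytes.
Bytes at offsets 10..17: 75 0E 22 93 49 8D 0B BA.
Little-endian stores the least-significant byte at the lowest address.
Reassemble most-significant byte first: BA 0B 8D 49 93 22 0E 75 → 0xBA0B8D4993220E75.
Top bit is set, so as a signed 64-bit value this is 0xBA0B8D4993220E75 − 2^64 = -5040780010770526603.

-5040780010770526603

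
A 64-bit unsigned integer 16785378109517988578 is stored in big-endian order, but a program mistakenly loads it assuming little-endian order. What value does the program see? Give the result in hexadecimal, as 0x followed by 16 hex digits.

16785378109517988578 in 64-bit hexadecimal is 0xE8F1A475367002E2.
Stored big-endian, the bytes at ascending addresses are E8 F1 A4 75 36 70 02 E2.
Read back as little-endian, the first byte is least significant, giving 0xE202703675A4F1E8.

0xE202703675A4F1E8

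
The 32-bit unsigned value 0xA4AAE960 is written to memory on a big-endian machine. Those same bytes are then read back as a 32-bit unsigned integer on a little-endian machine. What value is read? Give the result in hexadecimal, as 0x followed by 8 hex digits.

0x60E9AAA4

Stored big-endian, the bytes at ascending addresses are A4 AA E9 60.
Read back as little-endian, the first byte is least significant, giving 0x60E9AAA4.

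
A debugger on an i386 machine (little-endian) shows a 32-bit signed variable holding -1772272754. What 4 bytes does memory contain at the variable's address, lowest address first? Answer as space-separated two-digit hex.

8E 43 5D 96

Two's complement of -1772272754 in 32 bits: 1772272754 = 0x69A2BC72; invert → 0x965D438D; add 1 → 0x965D438E.
Split into bytes (most-significant first): 96 5D 43 8E.
Little-endian: lowest address holds the least-significant byte.
So at ascending addresses the bytes are 8E 43 5D 96.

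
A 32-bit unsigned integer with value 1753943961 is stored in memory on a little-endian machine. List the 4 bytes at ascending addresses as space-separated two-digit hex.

99 0F 8B 68

1753943961 in hexadecimal, padded to 32 bits, is 0x688B0F99.
Split into bytes (most-significant first): 68 8B 0F 99.
In little-endian order the low byte comes first in memory.
So at ascending addresses the bytes are 99 0F 8B 68.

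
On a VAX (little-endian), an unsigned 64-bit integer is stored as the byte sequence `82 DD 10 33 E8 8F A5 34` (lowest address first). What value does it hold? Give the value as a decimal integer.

3793596488581438850

Little-endian: lowest address holds the least-significant byte.
Reassemble most-significant byte first: 34 A5 8F E8 33 10 DD 82 → 0x34A58FE83310DD82.
0x34A58FE83310DD82 = 3793596488581438850.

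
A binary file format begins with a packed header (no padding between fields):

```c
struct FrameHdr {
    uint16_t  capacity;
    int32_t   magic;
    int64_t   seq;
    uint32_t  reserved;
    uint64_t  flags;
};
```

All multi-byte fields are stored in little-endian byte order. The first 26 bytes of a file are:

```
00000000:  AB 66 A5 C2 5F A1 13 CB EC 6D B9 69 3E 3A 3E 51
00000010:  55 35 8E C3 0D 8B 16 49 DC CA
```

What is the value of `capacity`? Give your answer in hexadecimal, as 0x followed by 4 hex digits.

`capacity` is the first field, at byte offset 0, occupying 2 bytes.
Bytes at offsets 0..1: AB 66.
In little-endian order the low byte comes first in memory.
Reassemble most-significant byte first: 66 AB → 0x66AB.

0x66AB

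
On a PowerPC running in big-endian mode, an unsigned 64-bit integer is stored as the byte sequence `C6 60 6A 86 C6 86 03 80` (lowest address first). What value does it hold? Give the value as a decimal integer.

Big-endian: lowest address holds the most-significant byte.
The bytes are already most-significant first: 0xC6606A86C6860380.
0xC6606A86C6860380 = 14294542344362787712.

14294542344362787712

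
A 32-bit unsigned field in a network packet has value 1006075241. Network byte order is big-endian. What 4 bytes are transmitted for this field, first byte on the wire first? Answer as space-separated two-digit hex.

1006075241 in hexadecimal, padded to 32 bits, is 0x3BF77D69.
Split into bytes (most-significant first): 3B F7 7D 69.
Big-endian: lowest address holds the most-significant byte.
So the memory order matches the most-significant-first order: 3B F7 7D 69.

3B F7 7D 69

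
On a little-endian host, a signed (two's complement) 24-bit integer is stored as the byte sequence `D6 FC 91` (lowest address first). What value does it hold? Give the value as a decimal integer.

Little-endian stores the least-significant byte at the lowest address.
Reassemble most-significant byte first: 91 FC D6 → 0x91FCD6.
Top bit is set, so as a signed 24-bit value this is 0x91FCD6 − 2^24 = -7209770.

-7209770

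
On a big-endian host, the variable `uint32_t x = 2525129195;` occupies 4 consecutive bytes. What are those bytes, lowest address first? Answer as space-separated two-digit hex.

96 82 69 EB

2525129195 in hexadecimal, padded to 32 bits, is 0x968269EB.
Split into bytes (most-significant first): 96 82 69 EB.
Big-endian: lowest address holds the most-significant byte.
So the memory order matches the most-significant-first order: 96 82 69 EB.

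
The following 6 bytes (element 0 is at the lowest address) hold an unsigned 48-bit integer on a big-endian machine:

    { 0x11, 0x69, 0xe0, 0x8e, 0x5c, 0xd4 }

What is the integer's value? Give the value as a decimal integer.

In big-endian order the high byte comes first in memory.
The bytes are already most-significant first: 0x1169E08E5CD4.
0x1169E08E5CD4 = 19146436664532.

19146436664532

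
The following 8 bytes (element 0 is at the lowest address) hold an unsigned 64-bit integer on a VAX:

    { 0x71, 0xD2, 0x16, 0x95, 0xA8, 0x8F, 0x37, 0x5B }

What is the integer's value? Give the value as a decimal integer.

In little-endian order the low byte comes first in memory.
Reassemble most-significant byte first: 5B 37 8F A8 95 16 D2 71 → 0x5B378FA89516D271.
0x5B378FA89516D271 = 6572880135389106801.

6572880135389106801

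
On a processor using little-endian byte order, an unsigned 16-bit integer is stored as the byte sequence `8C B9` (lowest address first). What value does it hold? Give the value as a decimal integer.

In little-endian order the low byte comes first in memory.
Reassemble most-significant byte first: B9 8C → 0xB98C.
0xB98C = 47500.

47500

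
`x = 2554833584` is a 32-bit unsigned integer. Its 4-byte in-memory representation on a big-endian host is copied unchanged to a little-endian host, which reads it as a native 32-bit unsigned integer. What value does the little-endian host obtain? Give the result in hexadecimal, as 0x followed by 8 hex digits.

0xB0AA4798

2554833584 in 32-bit hexadecimal is 0x9847AAB0.
Stored big-endian, the bytes at ascending addresses are 98 47 AA B0.
Read back as little-endian, the first byte is least significant, giving 0xB0AA4798.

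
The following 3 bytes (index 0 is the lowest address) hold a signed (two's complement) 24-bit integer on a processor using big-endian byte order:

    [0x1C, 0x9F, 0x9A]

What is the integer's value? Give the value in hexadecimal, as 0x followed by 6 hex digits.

0x1C9F9A

Big-endian: lowest address holds the most-significant byte.
The bytes are already most-significant first: 0x1C9F9A.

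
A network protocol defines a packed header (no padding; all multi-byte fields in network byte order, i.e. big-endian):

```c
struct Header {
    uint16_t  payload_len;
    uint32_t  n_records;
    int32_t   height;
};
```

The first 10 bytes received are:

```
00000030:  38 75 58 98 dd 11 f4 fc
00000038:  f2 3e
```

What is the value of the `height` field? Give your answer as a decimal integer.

`height` follows `payload_len` (2 B), `n_records` (4 B), so it starts at offset 2 + 4 = 6 and occupies 4 bytes.
Bytes at offsets 6..9: F4 FC F2 3E.
Big-endian stores the most-significant byte at the lowest address.
The bytes are already most-significant first: 0xF4FCF23E.
Top bit is set, so as a signed 32-bit value this is 0xF4FCF23E − 2^32 = -184749506.

-184749506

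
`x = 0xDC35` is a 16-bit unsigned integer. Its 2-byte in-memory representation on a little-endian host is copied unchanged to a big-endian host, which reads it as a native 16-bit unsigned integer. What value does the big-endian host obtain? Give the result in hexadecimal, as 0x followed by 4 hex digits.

Stored little-endian, the bytes at ascending addresses are 35 DC.
Read back as big-endian, the last byte is least significant, giving 0x35DC.

0x35DC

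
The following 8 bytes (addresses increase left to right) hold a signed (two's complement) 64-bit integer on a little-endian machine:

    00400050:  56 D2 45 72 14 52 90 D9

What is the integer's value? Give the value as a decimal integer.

-2769623523062853034

Little-endian: lowest address holds the least-significant byte.
Reassemble most-significant byte first: D9 90 52 14 72 45 D2 56 → 0xD99052147245D256.
Top bit is set, so as a signed 64-bit value this is 0xD99052147245D256 − 2^64 = -2769623523062853034.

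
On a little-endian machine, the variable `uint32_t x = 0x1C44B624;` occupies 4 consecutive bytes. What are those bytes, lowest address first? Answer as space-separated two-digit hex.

Split into bytes (most-significant first): 1C 44 B6 24.
In little-endian order the low byte comes first in memory.
So at ascending addresses the bytes are 24 B6 44 1C.

24 B6 44 1C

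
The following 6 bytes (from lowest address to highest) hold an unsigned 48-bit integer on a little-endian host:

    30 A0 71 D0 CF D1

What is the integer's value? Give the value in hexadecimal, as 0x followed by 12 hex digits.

Little-endian: lowest address holds the least-significant byte.
Reassemble most-significant byte first: D1 CF D0 71 A0 30 → 0xD1CFD071A030.

0xD1CFD071A030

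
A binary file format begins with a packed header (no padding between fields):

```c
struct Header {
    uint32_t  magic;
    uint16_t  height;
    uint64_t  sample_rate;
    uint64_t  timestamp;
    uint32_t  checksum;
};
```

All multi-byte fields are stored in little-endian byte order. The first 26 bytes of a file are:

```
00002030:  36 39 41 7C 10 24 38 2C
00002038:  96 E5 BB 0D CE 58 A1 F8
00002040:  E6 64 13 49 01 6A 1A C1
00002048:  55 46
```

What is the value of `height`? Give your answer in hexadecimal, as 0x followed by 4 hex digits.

0x2410

`height` follows `magic` (4 bytes), so it starts at byte offset 4 and occupies 2 bytes.
Bytes at offsets 4..5: 10 24.
In little-endian order the low byte comes first in memory.
Reassemble most-significant byte first: 24 10 → 0x2410.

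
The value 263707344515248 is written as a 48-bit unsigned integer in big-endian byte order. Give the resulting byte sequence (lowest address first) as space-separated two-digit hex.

EF D7 26 98 30 B0

263707344515248 in hexadecimal, padded to 48 bits, is 0xEFD7269830B0.
Split into bytes (most-significant first): EF D7 26 98 30 B0.
Big-endian: lowest address holds the most-significant byte.
So the memory order matches the most-significant-first order: EF D7 26 98 30 B0.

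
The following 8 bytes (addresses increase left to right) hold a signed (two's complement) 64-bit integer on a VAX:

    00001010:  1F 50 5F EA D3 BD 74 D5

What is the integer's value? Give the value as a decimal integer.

-3065616728464601057

Little-endian: lowest address holds the least-significant byte.
Reassemble most-significant byte first: D5 74 BD D3 EA 5F 50 1F → 0xD574BDD3EA5F501F.
Top bit is set, so as a signed 64-bit value this is 0xD574BDD3EA5F501F − 2^64 = -3065616728464601057.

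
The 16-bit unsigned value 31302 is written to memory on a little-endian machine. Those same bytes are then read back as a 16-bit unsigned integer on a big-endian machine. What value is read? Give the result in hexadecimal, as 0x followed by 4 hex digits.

0x467A

31302 in 16-bit hexadecimal is 0x7A46.
Stored little-endian, the bytes at ascending addresses are 46 7A.
Read back as big-endian, the last byte is least significant, giving 0x467A.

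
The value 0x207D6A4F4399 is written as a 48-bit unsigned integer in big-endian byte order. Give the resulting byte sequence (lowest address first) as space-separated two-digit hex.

Split into bytes (most-significant first): 20 7D 6A 4F 43 99.
Big-endian: lowest address holds the most-significant byte.
So the memory order matches the most-significant-first order: 20 7D 6A 4F 43 99.

20 7D 6A 4F 43 99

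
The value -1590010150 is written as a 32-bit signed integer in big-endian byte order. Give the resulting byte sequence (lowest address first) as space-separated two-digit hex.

Two's complement of -1590010150 in 32 bits: 1590010150 = 0x5EC5A126; invert → 0xA13A5ED9; add 1 → 0xA13A5EDA.
Split into bytes (most-significant first): A1 3A 5E DA.
Big-endian: lowest address holds the most-significant byte.
So the memory order matches the most-significant-first order: A1 3A 5E DA.

A1 3A 5E DA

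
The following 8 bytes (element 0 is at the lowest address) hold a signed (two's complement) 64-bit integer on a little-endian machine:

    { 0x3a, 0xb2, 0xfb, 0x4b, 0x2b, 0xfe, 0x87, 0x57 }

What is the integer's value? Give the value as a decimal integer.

6307289265067504186

In little-endian order the low byte comes first in memory.
Reassemble most-significant byte first: 57 87 FE 2B 4B FB B2 3A → 0x5787FE2B4BFBB23A.
0x5787FE2B4BFBB23A = 6307289265067504186.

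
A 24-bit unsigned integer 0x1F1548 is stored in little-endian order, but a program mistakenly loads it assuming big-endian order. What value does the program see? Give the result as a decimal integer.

4723999

Stored little-endian, the bytes at ascending addresses are 48 15 1F.
Read back as big-endian, the last byte is least significant, giving 0x48151F.
0x48151F = 4723999.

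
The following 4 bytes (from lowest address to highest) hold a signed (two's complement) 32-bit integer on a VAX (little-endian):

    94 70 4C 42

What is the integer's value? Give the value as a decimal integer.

In little-endian order the low byte comes first in memory.
Reassemble most-significant byte first: 42 4C 70 94 → 0x424C7094.
0x424C7094 = 1112305812.

1112305812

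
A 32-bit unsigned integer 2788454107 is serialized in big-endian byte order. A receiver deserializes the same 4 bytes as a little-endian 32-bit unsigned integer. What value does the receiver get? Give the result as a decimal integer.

3681432742

2788454107 in 32-bit hexadecimal is 0xA6346EDB.
Stored big-endian, the bytes at ascending addresses are A6 34 6E DB.
Read back as little-endian, the first byte is least significant, giving 0xDB6E34A6.
0xDB6E34A6 = 3681432742.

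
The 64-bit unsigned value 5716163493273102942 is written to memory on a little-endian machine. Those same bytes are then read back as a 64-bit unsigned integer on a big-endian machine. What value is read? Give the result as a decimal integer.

5716163493273102942 in 64-bit hexadecimal is 0x4F53E4695E996A5E.
Stored little-endian, the bytes at ascending addresses are 5E 6A 99 5E 69 E4 53 4F.
Read back as big-endian, the last byte is least significant, giving 0x5E6A995E69E4534F.
0x5E6A995E69E4534F = 6803418817879102287.

6803418817879102287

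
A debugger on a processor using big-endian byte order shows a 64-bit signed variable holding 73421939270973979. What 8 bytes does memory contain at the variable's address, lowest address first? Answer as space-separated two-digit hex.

01 04 D8 DD 60 F7 7A 1B

73421939270973979 in hexadecimal, padded to 64 bits, is 0x0104D8DD60F77A1B.
Split into bytes (most-significant first): 01 04 D8 DD 60 F7 7A 1B.
In big-endian order the high byte comes first in memory.
So the memory order matches the most-significant-first order: 01 04 D8 DD 60 F7 7A 1B.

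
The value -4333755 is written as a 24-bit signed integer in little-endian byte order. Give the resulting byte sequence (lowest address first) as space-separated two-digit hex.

45 DF BD

Two's complement of -4333755 in 24 bits: 4333755 = 0x4220BB; invert → 0xBDDF44; add 1 → 0xBDDF45.
Split into bytes (most-significant first): BD DF 45.
Little-endian: lowest address holds the least-significant byte.
So at ascending addresses the bytes are 45 DF BD.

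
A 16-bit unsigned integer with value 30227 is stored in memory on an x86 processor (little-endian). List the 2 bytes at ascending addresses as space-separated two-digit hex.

13 76

30227 in hexadecimal, padded to 16 bits, is 0x7613.
Split into bytes (most-significant first): 76 13.
In little-endian order the low byte comes first in memory.
So at ascending addresses the bytes are 13 76.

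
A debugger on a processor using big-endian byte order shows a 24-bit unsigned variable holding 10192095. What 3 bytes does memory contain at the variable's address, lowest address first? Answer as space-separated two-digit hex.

10192095 in hexadecimal, padded to 24 bits, is 0x9B84DF.
Split into bytes (most-significant first): 9B 84 DF.
Big-endian stores the most-significant byte at the lowest address.
So the memory order matches the most-significant-first order: 9B 84 DF.

9B 84 DF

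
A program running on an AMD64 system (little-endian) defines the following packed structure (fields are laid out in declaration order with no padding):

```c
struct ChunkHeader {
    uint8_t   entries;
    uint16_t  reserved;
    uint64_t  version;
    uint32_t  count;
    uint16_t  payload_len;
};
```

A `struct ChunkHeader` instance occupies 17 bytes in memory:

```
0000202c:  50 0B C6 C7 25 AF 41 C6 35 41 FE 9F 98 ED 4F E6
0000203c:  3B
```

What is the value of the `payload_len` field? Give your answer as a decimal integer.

15334

`payload_len` follows `entries` (1 B), `reserved` (2 B), `version` (8 B), `count` (4 B), so it starts at offset 1 + 2 + 8 + 4 = 15 and occupies 2 bytes.
Bytes at offsets 15..16: E6 3B.
In little-endian order the low byte comes first in memory.
Reassemble most-significant byte first: 3B E6 → 0x3BE6.
0x3BE6 = 15334.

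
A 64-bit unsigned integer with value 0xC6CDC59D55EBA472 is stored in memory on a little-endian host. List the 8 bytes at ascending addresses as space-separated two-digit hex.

72 A4 EB 55 9D C5 CD C6

Split into bytes (most-significant first): C6 CD C5 9D 55 EB A4 72.
Little-endian: lowest address holds the least-significant byte.
So at ascending addresses the bytes are 72 A4 EB 55 9D C5 CD C6.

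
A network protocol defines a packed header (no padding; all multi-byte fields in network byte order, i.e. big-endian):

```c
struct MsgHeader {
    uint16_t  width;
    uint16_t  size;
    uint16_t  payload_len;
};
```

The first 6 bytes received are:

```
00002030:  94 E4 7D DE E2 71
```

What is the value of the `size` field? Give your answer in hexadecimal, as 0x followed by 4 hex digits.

0x7DDE

`size` follows `width` (2 bytes), so it starts at byte offset 2 and occupies 2 bytes.
Bytes at offsets 2..3: 7D DE.
Big-endian stores the most-significant byte at the lowest address.
The bytes are already most-significant first: 0x7DDE.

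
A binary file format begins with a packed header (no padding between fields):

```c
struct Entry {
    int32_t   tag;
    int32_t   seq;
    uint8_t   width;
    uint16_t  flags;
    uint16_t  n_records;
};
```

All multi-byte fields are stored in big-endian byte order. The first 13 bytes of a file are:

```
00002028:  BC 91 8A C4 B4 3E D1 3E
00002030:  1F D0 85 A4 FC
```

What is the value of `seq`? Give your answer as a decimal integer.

`seq` follows `tag` (4 bytes), so it starts at byte offset 4 and occupies 4 bytes.
Bytes at offsets 4..7: B4 3E D1 3E.
Big-endian stores the most-significant byte at the lowest address.
The bytes are already most-significant first: 0xB43ED13E.
Top bit is set, so as a signed 32-bit value this is 0xB43ED13E − 2^32 = -1270951618.

-1270951618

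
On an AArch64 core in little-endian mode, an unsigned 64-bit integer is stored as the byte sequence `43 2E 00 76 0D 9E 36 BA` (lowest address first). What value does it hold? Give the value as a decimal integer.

Little-endian stores the least-significant byte at the lowest address.
Reassemble most-significant byte first: BA 36 9E 0D 76 00 2E 43 → 0xBA369E0D76002E43.
0xBA369E0D76002E43 = 13418085920448458307.

13418085920448458307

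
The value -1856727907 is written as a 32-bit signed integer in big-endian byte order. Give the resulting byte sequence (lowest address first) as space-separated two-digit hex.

91 54 94 9D

Two's complement of -1856727907 in 32 bits: 1856727907 = 0x6EAB6B63; invert → 0x9154949C; add 1 → 0x9154949D.
Split into bytes (most-significant first): 91 54 94 9D.
In big-endian order the high byte comes first in memory.
So the memory order matches the most-significant-first order: 91 54 94 9D.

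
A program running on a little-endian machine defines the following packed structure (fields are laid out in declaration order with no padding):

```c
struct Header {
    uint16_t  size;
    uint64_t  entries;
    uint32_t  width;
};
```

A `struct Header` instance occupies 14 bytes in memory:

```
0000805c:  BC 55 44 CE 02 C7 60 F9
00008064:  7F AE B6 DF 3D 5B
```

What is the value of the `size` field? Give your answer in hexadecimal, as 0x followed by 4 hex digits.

0x55BC

`size` is the first field, at byte offset 0, occupying 2 bytes.
Bytes at offsets 0..1: BC 55.
In little-endian order the low byte comes first in memory.
Reassemble most-significant byte first: 55 BC → 0x55BC.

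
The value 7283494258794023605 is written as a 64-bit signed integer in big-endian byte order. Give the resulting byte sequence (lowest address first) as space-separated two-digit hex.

65 14 2B 70 53 03 CA B5

7283494258794023605 in hexadecimal, padded to 64 bits, is 0x65142B705303CAB5.
Split into bytes (most-significant first): 65 14 2B 70 53 03 CA B5.
Big-endian: lowest address holds the most-significant byte.
So the memory order matches the most-significant-first order: 65 14 2B 70 53 03 CA B5.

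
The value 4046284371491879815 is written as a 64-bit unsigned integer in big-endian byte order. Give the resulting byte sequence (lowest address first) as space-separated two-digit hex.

4046284371491879815 in hexadecimal, padded to 64 bits, is 0x38274A329EFCFB87.
Split into bytes (most-significant first): 38 27 4A 32 9E FC FB 87.
Big-endian stores the most-significant byte at the lowest address.
So the memory order matches the most-significant-first order: 38 27 4A 32 9E FC FB 87.

38 27 4A 32 9E FC FB 87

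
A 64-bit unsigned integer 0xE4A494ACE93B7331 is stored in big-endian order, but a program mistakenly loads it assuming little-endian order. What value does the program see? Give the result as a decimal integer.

Stored big-endian, the bytes at ascending addresses are E4 A4 94 AC E9 3B 73 31.
Read back as little-endian, the first byte is least significant, giving 0x31733BE9AC94A4E4.
0x31733BE9AC94A4E4 = 3563257604989035748.

3563257604989035748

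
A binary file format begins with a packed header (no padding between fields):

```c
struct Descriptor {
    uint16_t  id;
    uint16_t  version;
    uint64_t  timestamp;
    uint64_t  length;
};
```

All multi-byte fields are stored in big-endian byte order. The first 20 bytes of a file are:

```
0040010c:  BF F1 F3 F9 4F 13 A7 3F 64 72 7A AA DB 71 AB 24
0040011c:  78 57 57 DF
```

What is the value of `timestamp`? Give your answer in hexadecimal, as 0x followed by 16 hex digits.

0x4F13A73F64727AAA

`timestamp` follows `id` (2 B), `version` (2 B), so it starts at offset 2 + 2 = 4 and occupies 8 bytes.
Bytes at offsets 4..11: 4F 13 A7 3F 64 72 7A AA.
Big-endian stores the most-significant byte at the lowest address.
The bytes are already most-significant first: 0x4F13A73F64727AAA.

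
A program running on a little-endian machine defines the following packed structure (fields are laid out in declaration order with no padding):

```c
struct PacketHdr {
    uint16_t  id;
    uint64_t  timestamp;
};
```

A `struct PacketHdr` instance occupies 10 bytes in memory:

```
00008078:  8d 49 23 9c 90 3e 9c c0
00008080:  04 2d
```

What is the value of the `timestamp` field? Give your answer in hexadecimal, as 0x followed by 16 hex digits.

0x2D04C09C3E909C23

`timestamp` follows `id` (2 bytes), so it starts at byte offset 2 and occupies 8 bytes.
Bytes at offsets 2..9: 23 9C 90 3E 9C C0 04 2D.
In little-endian order the low byte comes first in memory.
Reassemble most-significant byte first: 2D 04 C0 9C 3E 90 9C 23 → 0x2D04C09C3E909C23.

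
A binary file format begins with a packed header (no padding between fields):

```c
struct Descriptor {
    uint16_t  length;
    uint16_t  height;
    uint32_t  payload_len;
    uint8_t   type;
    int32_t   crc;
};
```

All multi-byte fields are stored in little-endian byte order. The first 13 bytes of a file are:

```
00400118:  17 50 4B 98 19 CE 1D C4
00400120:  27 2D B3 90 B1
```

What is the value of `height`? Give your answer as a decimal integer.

`height` follows `length` (2 bytes), so it starts at byte offset 2 and occupies 2 bytes.
Bytes at offsets 2..3: 4B 98.
Little-endian: lowest address holds the least-significant byte.
Reassemble most-significant byte first: 98 4B → 0x984B.
0x984B = 38987.

38987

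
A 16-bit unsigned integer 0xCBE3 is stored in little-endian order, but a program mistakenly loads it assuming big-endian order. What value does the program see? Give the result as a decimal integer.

58315

Stored little-endian, the bytes at ascending addresses are E3 CB.
Read back as big-endian, the last byte is least significant, giving 0xE3CB.
0xE3CB = 58315.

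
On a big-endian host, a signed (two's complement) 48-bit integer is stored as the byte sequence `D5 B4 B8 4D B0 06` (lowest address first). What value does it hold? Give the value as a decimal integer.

-46502813782010

Big-endian: lowest address holds the most-significant byte.
The bytes are already most-significant first: 0xD5B4B84DB006.
Top bit is set, so as a signed 48-bit value this is 0xD5B4B84DB006 − 2^48 = -46502813782010.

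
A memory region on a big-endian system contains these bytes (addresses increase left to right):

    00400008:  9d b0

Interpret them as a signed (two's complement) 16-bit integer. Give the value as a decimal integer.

-25168

Big-endian: lowest address holds the most-significant byte.
The bytes are already most-significant first: 0x9DB0.
Top bit is set, so as a signed 16-bit value this is 0x9DB0 − 2^16 = -25168.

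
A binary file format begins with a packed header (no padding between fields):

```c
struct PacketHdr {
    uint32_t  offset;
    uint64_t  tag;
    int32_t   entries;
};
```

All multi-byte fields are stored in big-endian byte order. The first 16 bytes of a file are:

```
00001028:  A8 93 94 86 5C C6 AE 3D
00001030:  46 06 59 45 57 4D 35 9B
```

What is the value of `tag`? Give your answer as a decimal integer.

6685222275069139269

`tag` follows `offset` (4 bytes), so it starts at byte offset 4 and occupies 8 bytes.
Bytes at offsets 4..11: 5C C6 AE 3D 46 06 59 45.
Big-endian stores the most-significant byte at the lowest address.
The bytes are already most-significant first: 0x5CC6AE3D46065945.
0x5CC6AE3D46065945 = 6685222275069139269.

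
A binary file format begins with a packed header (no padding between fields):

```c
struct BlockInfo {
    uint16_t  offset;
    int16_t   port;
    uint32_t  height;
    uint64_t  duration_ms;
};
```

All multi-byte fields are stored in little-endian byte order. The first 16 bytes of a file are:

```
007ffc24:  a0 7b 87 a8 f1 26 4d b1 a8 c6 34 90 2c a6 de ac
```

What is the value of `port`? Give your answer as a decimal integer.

-22393

`port` follows `offset` (2 bytes), so it starts at byte offset 2 and occupies 2 bytes.
Bytes at offsets 2..3: 87 A8.
In little-endian order the low byte comes first in memory.
Reassemble most-significant byte first: A8 87 → 0xA887.
Top bit is set, so as a signed 16-bit value this is 0xA887 − 2^16 = -22393.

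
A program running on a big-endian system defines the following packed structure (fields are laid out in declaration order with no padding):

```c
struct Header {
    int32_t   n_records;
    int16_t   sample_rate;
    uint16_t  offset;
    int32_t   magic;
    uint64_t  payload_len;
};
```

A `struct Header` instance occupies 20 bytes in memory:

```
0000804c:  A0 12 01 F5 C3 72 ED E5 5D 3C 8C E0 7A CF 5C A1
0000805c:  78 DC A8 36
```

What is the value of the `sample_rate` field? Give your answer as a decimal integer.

`sample_rate` follows `n_records` (4 bytes), so it starts at byte offset 4 and occupies 2 bytes.
Bytes at offsets 4..5: C3 72.
In big-endian order the high byte comes first in memory.
The bytes are already most-significant first: 0xC372.
Top bit is set, so as a signed 16-bit value this is 0xC372 − 2^16 = -15502.

-15502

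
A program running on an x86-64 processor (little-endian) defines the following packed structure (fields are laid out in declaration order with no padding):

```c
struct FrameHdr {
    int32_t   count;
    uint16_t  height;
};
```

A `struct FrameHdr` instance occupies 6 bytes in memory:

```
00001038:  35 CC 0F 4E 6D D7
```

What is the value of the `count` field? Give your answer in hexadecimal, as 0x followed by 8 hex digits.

0x4E0FCC35

`count` is the first field, at byte offset 0, occupying 4 bytes.
Bytes at offsets 0..3: 35 CC 0F 4E.
Little-endian: lowest address holds the least-significant byte.
Reassemble most-significant byte first: 4E 0F CC 35 → 0x4E0FCC35.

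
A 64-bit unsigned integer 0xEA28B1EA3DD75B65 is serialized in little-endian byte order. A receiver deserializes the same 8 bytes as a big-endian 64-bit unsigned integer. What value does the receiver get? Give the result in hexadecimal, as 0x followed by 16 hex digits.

Stored little-endian, the bytes at ascending addresses are 65 5B D7 3D EA B1 28 EA.
Read back as big-endian, the last byte is least significant, giving 0x655BD73DEAB128EA.

0x655BD73DEAB128EA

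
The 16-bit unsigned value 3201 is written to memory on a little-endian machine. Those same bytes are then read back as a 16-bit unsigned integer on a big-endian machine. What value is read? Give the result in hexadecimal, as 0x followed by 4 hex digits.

0x810C

3201 in 16-bit hexadecimal is 0x0C81.
Stored little-endian, the bytes at ascending addresses are 81 0C.
Read back as big-endian, the last byte is least significant, giving 0x810C.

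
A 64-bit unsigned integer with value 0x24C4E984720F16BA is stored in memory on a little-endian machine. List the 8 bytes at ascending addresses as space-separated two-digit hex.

BA 16 0F 72 84 E9 C4 24

Split into bytes (most-significant first): 24 C4 E9 84 72 0F 16 BA.
In little-endian order the low byte comes first in memory.
So at ascending addresses the bytes are BA 16 0F 72 84 E9 C4 24.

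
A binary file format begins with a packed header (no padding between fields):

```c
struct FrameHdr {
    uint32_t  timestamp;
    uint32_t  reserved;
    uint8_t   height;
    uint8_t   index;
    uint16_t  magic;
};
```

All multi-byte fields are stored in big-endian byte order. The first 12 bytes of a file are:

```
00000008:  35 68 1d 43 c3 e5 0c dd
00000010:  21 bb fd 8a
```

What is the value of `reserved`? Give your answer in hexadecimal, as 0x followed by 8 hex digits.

0xC3E50CDD

`reserved` follows `timestamp` (4 bytes), so it starts at byte offset 4 and occupies 4 bytes.
Bytes at offsets 4..7: C3 E5 0C DD.
Big-endian: lowest address holds the most-significant byte.
The bytes are already most-significant first: 0xC3E50CDD.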